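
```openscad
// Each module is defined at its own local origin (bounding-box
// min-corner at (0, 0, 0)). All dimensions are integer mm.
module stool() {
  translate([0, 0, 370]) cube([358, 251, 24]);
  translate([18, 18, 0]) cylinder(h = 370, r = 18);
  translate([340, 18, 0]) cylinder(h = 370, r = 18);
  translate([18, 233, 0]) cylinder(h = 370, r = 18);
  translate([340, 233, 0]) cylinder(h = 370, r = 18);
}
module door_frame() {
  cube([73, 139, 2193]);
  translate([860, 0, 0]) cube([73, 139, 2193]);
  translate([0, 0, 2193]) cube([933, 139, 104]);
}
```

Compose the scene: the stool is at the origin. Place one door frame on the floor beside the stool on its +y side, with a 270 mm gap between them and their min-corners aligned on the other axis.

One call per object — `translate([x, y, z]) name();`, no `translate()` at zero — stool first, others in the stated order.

stool();
translate([0, 521, 0]) door_frame();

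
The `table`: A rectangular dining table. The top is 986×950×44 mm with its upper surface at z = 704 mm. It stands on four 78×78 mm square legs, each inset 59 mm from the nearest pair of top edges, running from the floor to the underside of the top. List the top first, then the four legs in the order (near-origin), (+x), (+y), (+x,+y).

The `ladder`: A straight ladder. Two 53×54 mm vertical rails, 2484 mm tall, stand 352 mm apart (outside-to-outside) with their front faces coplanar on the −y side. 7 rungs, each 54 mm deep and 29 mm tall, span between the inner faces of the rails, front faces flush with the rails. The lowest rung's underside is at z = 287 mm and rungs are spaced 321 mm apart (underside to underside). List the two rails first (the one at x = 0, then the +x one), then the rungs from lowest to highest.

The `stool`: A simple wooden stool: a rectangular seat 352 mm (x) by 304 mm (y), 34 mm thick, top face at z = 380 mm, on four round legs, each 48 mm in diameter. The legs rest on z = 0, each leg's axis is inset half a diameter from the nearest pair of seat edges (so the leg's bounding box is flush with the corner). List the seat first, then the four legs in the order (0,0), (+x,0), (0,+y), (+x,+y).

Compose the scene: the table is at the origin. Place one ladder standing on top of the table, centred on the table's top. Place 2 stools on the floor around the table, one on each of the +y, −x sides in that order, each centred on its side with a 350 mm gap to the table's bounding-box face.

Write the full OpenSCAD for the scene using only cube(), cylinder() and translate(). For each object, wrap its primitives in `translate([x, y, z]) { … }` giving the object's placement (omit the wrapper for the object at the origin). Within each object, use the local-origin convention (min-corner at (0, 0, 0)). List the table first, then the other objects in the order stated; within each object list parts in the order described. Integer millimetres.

translate([0, 0, 660]) cube([986, 950, 44]);
translate([59, 59, 0]) cube([78, 78, 660]);
translate([849, 59, 0]) cube([78, 78, 660]);
translate([59, 813, 0]) cube([78, 78, 660]);
translate([849, 813, 0]) cube([78, 78, 660]);
translate([317, 448, 704]) {
  cube([53, 54, 2484]);
  translate([299, 0, 0]) cube([53, 54, 2484]);
  translate([53, 0, 287]) cube([246, 54, 29]);
  translate([53, 0, 608]) cube([246, 54, 29]);
  translate([53, 0, 929]) cube([246, 54, 29]);
  translate([53, 0, 1250]) cube([246, 54, 29]);
  translate([53, 0, 1571]) cube([246, 54, 29]);
  translate([53, 0, 1892]) cube([246, 54, 29]);
  translate([53, 0, 2213]) cube([246, 54, 29]);
}
translate([317, 1300, 0]) {
  translate([0, 0, 346]) cube([352, 304, 34]);
  translate([24, 24, 0]) cylinder(h = 346, r = 24);
  translate([328, 24, 0]) cylinder(h = 346, r = 24);
  translate([24, 280, 0]) cylinder(h = 346, r = 24);
  translate([328, 280, 0]) cylinder(h = 346, r = 24);
}
translate([-702, 323, 0]) {
  translate([0, 0, 346]) cube([352, 304, 34]);
  translate([24, 24, 0]) cylinder(h = 346, r = 24);
  translate([328, 24, 0]) cylinder(h = 346, r = 24);
  translate([24, 280, 0]) cylinder(h = 346, r = 24);
  translate([328, 280, 0]) cylinder(h = 346, r = 24);
}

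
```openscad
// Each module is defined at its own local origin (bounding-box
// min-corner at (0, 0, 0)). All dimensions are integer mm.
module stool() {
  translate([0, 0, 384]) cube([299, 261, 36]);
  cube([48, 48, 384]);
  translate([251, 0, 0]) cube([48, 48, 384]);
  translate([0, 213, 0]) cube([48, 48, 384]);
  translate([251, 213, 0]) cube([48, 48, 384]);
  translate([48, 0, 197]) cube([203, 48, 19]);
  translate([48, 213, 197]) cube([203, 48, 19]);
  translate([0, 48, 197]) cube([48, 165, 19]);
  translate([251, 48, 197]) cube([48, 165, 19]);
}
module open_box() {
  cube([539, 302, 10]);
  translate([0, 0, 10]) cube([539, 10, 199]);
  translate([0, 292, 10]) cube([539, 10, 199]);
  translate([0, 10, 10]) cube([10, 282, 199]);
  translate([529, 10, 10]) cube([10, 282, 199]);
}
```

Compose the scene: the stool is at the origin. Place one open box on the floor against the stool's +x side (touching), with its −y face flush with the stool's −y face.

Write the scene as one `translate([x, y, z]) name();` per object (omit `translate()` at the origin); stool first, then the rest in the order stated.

stool();
translate([299, 0, 0]) open_box();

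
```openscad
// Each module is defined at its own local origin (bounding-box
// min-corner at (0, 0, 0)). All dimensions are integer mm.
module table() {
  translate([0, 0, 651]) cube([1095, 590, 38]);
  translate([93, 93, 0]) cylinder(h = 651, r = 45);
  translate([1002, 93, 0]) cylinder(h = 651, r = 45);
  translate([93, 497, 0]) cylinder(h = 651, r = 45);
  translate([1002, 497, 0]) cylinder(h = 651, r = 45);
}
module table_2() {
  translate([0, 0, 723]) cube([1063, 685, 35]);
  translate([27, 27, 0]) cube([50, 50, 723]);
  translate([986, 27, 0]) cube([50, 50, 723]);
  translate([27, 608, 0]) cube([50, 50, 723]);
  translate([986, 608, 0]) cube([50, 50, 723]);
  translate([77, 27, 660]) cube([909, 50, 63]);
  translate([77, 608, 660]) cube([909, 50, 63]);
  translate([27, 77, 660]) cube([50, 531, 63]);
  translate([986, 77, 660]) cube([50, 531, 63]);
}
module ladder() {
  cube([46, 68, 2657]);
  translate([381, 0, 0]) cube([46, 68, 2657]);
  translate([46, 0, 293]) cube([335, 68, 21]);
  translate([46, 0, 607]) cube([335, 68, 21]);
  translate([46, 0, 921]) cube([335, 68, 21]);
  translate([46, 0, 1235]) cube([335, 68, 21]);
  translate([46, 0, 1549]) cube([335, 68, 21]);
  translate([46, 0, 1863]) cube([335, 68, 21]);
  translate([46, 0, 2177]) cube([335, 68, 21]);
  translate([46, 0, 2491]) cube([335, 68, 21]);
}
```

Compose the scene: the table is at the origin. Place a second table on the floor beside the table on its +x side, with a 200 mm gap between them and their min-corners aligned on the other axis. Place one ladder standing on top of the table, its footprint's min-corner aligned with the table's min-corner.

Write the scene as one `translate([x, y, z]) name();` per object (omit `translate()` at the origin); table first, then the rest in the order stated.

table();
translate([1295, 0, 0]) table_2();
translate([0, 0, 689]) ladder();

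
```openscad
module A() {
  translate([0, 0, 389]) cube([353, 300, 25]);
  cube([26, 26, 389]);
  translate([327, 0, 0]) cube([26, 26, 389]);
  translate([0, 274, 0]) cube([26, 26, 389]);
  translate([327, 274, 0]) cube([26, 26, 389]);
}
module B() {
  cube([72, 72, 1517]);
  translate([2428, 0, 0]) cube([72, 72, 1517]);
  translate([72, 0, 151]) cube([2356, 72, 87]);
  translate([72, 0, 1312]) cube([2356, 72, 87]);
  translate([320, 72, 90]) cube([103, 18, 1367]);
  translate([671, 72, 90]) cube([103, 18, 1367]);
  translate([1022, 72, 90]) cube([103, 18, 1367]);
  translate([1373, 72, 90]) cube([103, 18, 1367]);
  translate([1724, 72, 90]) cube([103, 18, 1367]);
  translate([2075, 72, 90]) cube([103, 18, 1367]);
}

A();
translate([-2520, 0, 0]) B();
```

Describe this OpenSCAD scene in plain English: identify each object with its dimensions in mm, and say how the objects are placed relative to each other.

A is a four-legged stool. The seat is a 353×300×25 mm slab whose top surface is at z = 414 mm; four square legs, each 26×26 mm in cross-section, run from the floor (z = 0) to the underside of the seat, each flush with a corner of the seat.

B is a fence section. Two 72×72 mm posts, 1517 mm tall, stand on the floor with a clear span of 2356 mm between their inner faces. Two horizontal rails of 72×87 mm section span the gap between the posts with their undersides at z = 151 mm and z = 1312 mm, flush with the posts' −y face. 6 pickets, each 103 mm wide, 18 mm thick and 1367 mm tall, are fixed to the +y face of the rails with their bottoms at z = 90 mm, evenly spaced across the span with equal gaps (rounded down to the nearest mm) at the −x end and between each pair — any rounding remainder accumulates at the +x end.

The fence section is on the floor beside the stool on its −x side.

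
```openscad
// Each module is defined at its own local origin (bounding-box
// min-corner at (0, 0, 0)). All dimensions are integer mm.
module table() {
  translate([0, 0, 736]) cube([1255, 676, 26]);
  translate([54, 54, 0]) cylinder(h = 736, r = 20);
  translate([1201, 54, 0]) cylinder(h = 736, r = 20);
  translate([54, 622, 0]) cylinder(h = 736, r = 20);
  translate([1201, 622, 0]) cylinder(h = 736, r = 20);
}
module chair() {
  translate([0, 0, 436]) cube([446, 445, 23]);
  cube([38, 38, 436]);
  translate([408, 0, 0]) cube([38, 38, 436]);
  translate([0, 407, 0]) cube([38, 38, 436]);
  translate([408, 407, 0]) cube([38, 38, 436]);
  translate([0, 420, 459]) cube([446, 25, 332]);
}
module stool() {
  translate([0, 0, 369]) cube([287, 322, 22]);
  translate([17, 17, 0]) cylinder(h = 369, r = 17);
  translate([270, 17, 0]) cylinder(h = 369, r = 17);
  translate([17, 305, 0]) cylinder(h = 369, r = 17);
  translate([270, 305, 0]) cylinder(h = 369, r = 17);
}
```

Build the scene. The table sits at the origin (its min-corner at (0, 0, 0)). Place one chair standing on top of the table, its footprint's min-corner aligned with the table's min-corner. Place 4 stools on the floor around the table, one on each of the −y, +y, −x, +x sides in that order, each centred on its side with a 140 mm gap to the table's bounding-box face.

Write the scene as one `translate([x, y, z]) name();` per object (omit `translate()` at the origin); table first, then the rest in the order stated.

table();
translate([0, 0, 762]) chair();
translate([484, -462, 0]) stool();
translate([484, 816, 0]) stool();
translate([-427, 177, 0]) stool();
translate([1395, 177, 0]) stool();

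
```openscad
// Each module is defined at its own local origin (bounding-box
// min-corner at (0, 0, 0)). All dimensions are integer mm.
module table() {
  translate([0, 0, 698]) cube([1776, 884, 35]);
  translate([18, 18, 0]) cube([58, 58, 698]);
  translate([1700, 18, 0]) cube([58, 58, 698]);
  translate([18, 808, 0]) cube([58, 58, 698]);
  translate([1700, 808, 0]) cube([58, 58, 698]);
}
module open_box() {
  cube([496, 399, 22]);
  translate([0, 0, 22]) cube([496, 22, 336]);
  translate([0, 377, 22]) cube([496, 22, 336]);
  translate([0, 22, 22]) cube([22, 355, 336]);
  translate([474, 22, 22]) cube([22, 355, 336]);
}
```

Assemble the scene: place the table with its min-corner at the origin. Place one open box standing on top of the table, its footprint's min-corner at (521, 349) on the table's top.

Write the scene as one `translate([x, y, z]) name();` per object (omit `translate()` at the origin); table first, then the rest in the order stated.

table();
translate([521, 349, 733]) open_box();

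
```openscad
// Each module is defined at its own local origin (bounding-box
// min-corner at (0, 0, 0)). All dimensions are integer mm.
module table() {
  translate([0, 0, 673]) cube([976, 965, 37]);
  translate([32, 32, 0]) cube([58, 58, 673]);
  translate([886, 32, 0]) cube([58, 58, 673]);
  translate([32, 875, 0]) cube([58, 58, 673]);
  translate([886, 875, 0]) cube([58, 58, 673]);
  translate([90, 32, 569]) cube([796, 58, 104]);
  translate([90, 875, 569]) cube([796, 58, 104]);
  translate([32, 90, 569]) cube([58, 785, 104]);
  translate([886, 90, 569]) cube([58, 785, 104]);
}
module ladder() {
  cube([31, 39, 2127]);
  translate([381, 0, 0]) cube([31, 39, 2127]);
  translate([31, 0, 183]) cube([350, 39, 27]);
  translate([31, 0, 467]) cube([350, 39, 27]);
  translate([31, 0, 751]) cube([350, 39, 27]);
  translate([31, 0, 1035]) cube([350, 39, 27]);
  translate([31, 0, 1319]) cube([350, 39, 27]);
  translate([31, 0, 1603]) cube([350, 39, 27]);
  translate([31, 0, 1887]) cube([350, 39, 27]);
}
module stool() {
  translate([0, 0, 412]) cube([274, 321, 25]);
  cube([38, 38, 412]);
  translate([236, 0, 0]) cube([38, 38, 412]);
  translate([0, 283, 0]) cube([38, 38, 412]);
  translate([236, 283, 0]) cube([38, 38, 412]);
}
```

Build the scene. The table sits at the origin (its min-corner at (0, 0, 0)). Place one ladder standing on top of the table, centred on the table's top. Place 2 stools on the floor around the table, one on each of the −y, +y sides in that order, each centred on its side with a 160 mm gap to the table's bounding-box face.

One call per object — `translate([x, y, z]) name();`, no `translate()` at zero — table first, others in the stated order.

table();
translate([282, 463, 710]) ladder();
translate([351, -481, 0]) stool();
translate([351, 1125, 0]) stool();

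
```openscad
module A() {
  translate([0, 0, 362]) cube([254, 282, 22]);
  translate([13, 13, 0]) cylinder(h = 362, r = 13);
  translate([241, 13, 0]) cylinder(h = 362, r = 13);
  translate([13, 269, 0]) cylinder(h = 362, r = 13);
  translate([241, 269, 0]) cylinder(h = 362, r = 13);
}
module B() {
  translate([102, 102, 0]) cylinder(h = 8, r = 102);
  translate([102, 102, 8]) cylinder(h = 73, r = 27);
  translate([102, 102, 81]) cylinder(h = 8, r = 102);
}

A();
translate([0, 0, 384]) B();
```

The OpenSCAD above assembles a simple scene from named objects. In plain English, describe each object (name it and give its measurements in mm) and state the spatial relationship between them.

A is a simple wooden stool: a rectangular seat 254 mm (x) by 282 mm (y), 22 mm thick, top face at z = 384 mm, on four round legs, each 26 mm in diameter. The legs rest on z = 0, each leg's axis is inset half a diameter from the nearest pair of seat edges (so the leg's bounding box is flush with the corner).

B is a spool: two coaxial disc flanges of radius 102 mm and thickness 8 mm, joined by a core cylinder of radius 27 mm and height 73 mm. The lower flange rests on z = 0 and the three cylinders share a vertical axis.

The spool is on top of the stool.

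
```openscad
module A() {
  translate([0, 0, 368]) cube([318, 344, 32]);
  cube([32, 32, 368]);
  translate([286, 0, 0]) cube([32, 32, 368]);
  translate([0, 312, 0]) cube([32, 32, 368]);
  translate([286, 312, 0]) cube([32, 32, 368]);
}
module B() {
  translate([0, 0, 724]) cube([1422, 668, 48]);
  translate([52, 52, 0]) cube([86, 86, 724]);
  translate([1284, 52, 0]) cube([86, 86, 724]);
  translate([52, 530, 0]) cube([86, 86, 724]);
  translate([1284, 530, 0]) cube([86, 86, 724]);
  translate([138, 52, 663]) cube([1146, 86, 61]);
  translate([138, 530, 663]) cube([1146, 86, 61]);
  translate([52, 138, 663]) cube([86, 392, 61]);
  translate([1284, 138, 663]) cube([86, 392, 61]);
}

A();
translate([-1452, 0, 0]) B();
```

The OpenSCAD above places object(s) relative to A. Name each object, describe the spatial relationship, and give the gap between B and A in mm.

A is a stool. B is a table. The table is on the floor beside the stool on its −x side. The gap between the table and the stool is 30 mm.

The table's nearest face is 30 mm from the stool's −x face.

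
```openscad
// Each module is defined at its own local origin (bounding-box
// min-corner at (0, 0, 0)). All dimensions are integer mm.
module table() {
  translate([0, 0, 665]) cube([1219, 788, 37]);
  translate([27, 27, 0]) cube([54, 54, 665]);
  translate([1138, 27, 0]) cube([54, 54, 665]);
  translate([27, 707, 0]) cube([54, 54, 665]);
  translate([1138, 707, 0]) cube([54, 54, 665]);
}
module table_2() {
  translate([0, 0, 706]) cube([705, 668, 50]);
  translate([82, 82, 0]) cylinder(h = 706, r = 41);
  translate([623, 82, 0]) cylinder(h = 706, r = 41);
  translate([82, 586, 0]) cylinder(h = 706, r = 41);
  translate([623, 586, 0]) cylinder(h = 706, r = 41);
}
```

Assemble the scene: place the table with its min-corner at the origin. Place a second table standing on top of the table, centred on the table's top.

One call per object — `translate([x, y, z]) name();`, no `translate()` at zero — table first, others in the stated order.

table();
translate([257, 60, 702]) table_2();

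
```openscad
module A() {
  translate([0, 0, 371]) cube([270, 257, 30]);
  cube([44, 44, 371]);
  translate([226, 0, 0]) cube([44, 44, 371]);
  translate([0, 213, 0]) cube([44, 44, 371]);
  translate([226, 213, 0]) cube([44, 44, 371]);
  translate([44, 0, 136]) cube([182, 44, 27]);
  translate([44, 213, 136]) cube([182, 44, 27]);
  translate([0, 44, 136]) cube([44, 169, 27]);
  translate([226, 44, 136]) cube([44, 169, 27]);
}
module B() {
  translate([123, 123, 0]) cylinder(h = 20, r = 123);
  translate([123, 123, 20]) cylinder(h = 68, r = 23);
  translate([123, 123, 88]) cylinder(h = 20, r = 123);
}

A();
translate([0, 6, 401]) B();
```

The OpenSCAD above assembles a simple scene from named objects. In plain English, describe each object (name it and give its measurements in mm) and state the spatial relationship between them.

A is a four-legged stool. The seat is a 270×257×30 mm slab whose top surface is at z = 401 mm; four square legs, each 44×44 mm in cross-section, run from the floor (z = 0) to the underside of the seat, each flush with a corner of the seat. Four stretchers, 44 mm wide and 27 mm tall, connect adjacent legs with their undersides at z = 136 mm, each running between the inner faces of the legs it joins and aligned with the legs' outer faces on the other axis.

B is a spool: two coaxial disc flanges of radius 123 mm and thickness 20 mm, joined by a core cylinder of radius 23 mm and height 68 mm. The lower flange rests on z = 0 and the three cylinders share a vertical axis.

The spool is on top of the stool.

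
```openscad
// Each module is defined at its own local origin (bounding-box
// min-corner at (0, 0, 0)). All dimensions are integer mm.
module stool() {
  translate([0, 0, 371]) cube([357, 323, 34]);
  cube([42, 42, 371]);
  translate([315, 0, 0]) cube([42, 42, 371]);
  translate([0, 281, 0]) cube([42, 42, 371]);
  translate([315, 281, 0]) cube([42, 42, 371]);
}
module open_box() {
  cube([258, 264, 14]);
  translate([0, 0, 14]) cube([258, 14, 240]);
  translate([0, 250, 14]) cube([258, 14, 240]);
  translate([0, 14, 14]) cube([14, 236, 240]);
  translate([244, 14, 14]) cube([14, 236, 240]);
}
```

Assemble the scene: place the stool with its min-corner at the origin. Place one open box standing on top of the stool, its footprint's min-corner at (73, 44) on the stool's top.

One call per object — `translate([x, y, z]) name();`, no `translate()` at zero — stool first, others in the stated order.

stool();
translate([73, 44, 405]) open_box();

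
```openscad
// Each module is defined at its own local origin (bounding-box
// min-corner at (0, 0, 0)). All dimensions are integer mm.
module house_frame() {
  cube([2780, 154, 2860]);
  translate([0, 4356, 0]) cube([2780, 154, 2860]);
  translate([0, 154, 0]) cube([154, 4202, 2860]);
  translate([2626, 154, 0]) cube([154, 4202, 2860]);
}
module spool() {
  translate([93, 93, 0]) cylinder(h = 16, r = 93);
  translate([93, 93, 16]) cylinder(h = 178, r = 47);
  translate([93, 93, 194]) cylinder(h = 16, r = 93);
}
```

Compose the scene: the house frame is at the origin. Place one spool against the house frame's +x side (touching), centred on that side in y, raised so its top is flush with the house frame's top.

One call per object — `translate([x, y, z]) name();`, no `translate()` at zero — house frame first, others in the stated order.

house_frame();
translate([2780, 2162, 2650]) spool();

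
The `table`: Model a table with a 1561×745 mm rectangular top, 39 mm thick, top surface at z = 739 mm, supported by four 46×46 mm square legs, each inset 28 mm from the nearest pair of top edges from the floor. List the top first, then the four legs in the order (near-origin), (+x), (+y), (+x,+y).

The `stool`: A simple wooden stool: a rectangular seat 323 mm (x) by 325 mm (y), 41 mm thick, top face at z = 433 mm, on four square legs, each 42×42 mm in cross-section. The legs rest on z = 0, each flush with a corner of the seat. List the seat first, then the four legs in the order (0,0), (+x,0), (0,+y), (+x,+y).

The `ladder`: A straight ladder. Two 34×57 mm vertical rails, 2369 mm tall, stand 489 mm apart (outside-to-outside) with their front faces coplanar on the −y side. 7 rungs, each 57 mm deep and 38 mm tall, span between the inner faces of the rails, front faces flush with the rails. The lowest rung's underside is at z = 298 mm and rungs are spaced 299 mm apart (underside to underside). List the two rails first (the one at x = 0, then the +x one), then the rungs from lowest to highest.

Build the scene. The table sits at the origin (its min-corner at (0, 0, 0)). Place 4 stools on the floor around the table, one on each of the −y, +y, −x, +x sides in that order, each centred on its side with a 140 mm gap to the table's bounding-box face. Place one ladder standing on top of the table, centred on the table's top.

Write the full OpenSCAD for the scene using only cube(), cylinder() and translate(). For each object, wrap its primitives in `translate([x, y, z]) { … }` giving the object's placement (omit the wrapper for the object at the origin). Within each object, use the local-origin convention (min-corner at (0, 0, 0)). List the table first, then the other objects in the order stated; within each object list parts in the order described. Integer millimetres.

translate([0, 0, 700]) cube([1561, 745, 39]);
translate([28, 28, 0]) cube([46, 46, 700]);
translate([1487, 28, 0]) cube([46, 46, 700]);
translate([28, 671, 0]) cube([46, 46, 700]);
translate([1487, 671, 0]) cube([46, 46, 700]);
translate([619, -465, 0]) {
  translate([0, 0, 392]) cube([323, 325, 41]);
  cube([42, 42, 392]);
  translate([281, 0, 0]) cube([42, 42, 392]);
  translate([0, 283, 0]) cube([42, 42, 392]);
  translate([281, 283, 0]) cube([42, 42, 392]);
}
translate([619, 885, 0]) {
  translate([0, 0, 392]) cube([323, 325, 41]);
  cube([42, 42, 392]);
  translate([281, 0, 0]) cube([42, 42, 392]);
  translate([0, 283, 0]) cube([42, 42, 392]);
  translate([281, 283, 0]) cube([42, 42, 392]);
}
translate([-463, 210, 0]) {
  translate([0, 0, 392]) cube([323, 325, 41]);
  cube([42, 42, 392]);
  translate([281, 0, 0]) cube([42, 42, 392]);
  translate([0, 283, 0]) cube([42, 42, 392]);
  translate([281, 283, 0]) cube([42, 42, 392]);
}
translate([1701, 210, 0]) {
  translate([0, 0, 392]) cube([323, 325, 41]);
  cube([42, 42, 392]);
  translate([281, 0, 0]) cube([42, 42, 392]);
  translate([0, 283, 0]) cube([42, 42, 392]);
  translate([281, 283, 0]) cube([42, 42, 392]);
}
translate([536, 344, 739]) {
  cube([34, 57, 2369]);
  translate([455, 0, 0]) cube([34, 57, 2369]);
  translate([34, 0, 298]) cube([421, 57, 38]);
  translate([34, 0, 597]) cube([421, 57, 38]);
  translate([34, 0, 896]) cube([421, 57, 38]);
  translate([34, 0, 1195]) cube([421, 57, 38]);
  translate([34, 0, 1494]) cube([421, 57, 38]);
  translate([34, 0, 1793]) cube([421, 57, 38]);
  translate([34, 0, 2092]) cube([421, 57, 38]);
}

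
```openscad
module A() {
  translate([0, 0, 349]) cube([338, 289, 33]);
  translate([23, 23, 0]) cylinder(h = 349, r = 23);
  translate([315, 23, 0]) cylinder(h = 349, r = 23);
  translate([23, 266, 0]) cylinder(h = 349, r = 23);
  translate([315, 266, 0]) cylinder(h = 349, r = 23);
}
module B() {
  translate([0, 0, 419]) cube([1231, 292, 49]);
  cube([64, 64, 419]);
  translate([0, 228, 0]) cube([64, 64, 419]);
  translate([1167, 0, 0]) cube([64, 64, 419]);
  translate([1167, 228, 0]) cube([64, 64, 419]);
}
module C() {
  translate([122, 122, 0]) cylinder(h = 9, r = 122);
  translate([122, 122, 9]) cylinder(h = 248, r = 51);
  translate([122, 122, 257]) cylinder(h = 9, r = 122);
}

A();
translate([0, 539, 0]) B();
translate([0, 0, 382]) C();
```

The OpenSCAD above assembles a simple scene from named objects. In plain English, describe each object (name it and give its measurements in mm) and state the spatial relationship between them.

A is a simple wooden stool: a rectangular seat 338 mm (x) by 289 mm (y), 33 mm thick, top face at z = 382 mm, on four round legs, each 46 mm in diameter. The legs rest on z = 0, each leg's axis is inset half a diameter from the nearest pair of seat edges (so the leg's bounding box is flush with the corner).

B is a bench: a 1231×292 mm seat slab, 49 mm thick, top at z = 468 mm, on four 64×64 mm square legs flush with the seat corners and standing on z = 0.

C is a spool: two coaxial disc flanges of radius 122 mm and thickness 9 mm, joined by a core cylinder of radius 51 mm and height 248 mm. The lower flange rests on z = 0 and the three cylinders share a vertical axis.

The bench is on the floor beside the stool on its +y side. The spool is on top of the stool.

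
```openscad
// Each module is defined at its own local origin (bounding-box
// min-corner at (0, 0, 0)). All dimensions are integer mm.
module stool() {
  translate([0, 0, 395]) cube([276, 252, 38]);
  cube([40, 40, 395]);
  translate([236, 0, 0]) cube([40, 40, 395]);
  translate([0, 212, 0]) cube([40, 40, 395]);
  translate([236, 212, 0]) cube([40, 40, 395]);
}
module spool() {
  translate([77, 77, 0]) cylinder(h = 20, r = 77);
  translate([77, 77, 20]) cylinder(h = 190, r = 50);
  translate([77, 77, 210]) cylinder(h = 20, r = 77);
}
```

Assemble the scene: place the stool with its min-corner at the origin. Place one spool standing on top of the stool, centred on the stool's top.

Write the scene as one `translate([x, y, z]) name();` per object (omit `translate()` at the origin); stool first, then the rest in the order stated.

stool();
translate([61, 49, 433]) spool();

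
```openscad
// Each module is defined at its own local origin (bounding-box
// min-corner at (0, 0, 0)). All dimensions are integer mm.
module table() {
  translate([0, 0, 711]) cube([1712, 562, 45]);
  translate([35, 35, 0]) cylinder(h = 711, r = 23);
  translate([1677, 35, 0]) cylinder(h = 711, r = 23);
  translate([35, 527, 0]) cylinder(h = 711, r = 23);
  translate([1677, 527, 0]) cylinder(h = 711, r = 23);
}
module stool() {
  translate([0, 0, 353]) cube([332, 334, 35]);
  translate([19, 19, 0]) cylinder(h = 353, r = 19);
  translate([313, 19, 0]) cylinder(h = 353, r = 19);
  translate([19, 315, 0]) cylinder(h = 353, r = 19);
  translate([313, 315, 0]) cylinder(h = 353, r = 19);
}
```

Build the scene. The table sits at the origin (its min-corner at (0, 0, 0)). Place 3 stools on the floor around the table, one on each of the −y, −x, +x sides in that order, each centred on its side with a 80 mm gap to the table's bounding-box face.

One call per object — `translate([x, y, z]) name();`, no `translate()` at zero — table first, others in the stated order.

table();
translate([690, -414, 0]) stool();
translate([-412, 114, 0]) stool();
translate([1792, 114, 0]) stool();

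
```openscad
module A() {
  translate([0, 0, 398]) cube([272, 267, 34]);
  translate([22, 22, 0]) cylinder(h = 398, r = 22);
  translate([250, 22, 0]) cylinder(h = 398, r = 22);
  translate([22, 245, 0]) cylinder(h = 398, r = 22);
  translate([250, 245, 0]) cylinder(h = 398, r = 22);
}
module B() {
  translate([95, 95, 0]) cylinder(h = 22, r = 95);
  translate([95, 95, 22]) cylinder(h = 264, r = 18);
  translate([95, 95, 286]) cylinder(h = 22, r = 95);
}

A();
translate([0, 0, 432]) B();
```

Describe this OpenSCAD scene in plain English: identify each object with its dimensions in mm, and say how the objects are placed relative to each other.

A is a simple wooden stool: a rectangular seat 272 mm (x) by 267 mm (y), 34 mm thick, top face at z = 432 mm, on four round legs, each 44 mm in diameter. The legs rest on z = 0, each leg's axis is inset half a diameter from the nearest pair of seat edges (so the leg's bounding box is flush with the corner).

B is a spool: two coaxial disc flanges of radius 95 mm and thickness 22 mm, joined by a core cylinder of radius 18 mm and height 264 mm. The lower flange rests on z = 0 and the three cylinders share a vertical axis.

The spool is on top of the stool.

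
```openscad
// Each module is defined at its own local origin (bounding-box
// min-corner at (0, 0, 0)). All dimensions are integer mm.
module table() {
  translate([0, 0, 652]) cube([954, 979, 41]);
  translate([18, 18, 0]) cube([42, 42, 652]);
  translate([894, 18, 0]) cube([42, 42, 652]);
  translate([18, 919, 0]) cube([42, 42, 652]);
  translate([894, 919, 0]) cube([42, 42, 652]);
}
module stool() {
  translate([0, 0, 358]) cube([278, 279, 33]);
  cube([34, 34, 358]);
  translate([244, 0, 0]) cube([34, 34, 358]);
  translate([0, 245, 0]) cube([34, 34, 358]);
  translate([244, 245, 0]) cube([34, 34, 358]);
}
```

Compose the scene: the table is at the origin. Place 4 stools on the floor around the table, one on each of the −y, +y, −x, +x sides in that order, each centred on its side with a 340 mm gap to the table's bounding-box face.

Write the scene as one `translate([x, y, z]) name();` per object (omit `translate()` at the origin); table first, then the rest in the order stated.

table();
translate([338, -619, 0]) stool();
translate([338, 1319, 0]) stool();
translate([-618, 350, 0]) stool();
translate([1294, 350, 0]) stool();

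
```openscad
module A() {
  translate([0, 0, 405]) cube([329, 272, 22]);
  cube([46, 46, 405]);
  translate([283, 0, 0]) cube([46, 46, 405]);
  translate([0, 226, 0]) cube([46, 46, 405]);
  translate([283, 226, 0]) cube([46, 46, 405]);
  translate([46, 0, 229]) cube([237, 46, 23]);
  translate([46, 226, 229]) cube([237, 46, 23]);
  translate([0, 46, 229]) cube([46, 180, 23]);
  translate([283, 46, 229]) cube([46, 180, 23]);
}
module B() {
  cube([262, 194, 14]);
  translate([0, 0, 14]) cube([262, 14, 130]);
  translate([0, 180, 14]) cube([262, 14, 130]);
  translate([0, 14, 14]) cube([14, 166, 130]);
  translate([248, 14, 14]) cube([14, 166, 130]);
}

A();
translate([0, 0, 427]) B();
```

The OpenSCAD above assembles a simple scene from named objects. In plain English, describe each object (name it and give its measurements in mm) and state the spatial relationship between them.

A is a simple wooden stool: a rectangular seat 329 mm (x) by 272 mm (y), 22 mm thick, top face at z = 427 mm, on four square legs, each 46×46 mm in cross-section. The legs rest on z = 0, each flush with a corner of the seat. Four stretchers, 46 mm wide and 23 mm tall, connect adjacent legs with their undersides at z = 229 mm, each running between the inner faces of the legs it joins and aligned with the legs' outer faces on the other axis.

B is an open storage box with external size 262×194×144 mm and wall thickness 14 mm (the base is also 14 mm thick). The base covers the whole footprint; the four walls stand on the base, with the y-facing walls full-width and the x-facing walls fitting between their inner faces.

The open box is on top of the stool.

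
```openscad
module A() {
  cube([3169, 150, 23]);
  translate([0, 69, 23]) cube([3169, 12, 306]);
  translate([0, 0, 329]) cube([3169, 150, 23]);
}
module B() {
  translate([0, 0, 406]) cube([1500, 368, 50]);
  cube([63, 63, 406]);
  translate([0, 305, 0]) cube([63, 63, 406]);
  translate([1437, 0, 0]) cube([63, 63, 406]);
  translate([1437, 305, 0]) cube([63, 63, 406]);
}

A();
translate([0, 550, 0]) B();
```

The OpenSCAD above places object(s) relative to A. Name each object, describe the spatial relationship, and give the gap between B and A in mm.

A is an I-beam. B is a bench. The bench is on the floor beside the I-beam on its +y side. The gap between the bench and the I-beam is 400 mm.

The bench's nearest face is 400 mm from the I-beam's +y face.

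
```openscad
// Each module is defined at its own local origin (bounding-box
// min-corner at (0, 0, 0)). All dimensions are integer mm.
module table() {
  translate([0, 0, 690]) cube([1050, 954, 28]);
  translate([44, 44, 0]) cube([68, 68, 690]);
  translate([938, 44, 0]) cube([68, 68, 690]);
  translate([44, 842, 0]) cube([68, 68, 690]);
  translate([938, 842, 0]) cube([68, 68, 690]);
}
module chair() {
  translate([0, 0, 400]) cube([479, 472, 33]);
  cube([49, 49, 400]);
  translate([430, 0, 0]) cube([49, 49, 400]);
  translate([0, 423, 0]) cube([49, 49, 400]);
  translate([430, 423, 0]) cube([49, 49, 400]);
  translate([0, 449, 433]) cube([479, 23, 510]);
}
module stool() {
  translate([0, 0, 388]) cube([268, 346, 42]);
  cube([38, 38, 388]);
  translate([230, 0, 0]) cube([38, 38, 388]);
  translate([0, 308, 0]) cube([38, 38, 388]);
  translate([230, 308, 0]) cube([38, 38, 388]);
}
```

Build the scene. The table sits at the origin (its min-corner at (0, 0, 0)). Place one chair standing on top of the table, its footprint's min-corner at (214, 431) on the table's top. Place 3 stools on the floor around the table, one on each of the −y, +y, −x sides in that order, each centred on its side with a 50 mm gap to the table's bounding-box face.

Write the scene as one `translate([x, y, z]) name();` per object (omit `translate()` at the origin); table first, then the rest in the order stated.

table();
translate([214, 431, 718]) chair();
translate([391, -396, 0]) stool();
translate([391, 1004, 0]) stool();
translate([-318, 304, 0]) stool();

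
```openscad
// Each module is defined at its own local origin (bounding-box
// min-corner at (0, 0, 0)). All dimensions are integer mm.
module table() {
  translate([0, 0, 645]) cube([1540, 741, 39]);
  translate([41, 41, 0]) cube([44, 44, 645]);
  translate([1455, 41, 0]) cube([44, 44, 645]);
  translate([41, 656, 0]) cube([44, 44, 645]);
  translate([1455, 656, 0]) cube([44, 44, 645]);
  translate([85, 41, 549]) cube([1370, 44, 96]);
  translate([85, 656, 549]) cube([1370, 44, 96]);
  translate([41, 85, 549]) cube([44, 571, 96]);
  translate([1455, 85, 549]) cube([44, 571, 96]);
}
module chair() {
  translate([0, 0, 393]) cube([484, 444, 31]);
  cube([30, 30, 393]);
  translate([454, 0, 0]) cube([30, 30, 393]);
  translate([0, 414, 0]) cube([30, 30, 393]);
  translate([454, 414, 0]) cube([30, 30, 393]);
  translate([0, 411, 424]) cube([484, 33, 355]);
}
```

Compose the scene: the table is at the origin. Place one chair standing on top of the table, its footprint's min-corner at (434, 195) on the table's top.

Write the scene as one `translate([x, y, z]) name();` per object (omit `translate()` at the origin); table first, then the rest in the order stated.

table();
translate([434, 195, 684]) chair();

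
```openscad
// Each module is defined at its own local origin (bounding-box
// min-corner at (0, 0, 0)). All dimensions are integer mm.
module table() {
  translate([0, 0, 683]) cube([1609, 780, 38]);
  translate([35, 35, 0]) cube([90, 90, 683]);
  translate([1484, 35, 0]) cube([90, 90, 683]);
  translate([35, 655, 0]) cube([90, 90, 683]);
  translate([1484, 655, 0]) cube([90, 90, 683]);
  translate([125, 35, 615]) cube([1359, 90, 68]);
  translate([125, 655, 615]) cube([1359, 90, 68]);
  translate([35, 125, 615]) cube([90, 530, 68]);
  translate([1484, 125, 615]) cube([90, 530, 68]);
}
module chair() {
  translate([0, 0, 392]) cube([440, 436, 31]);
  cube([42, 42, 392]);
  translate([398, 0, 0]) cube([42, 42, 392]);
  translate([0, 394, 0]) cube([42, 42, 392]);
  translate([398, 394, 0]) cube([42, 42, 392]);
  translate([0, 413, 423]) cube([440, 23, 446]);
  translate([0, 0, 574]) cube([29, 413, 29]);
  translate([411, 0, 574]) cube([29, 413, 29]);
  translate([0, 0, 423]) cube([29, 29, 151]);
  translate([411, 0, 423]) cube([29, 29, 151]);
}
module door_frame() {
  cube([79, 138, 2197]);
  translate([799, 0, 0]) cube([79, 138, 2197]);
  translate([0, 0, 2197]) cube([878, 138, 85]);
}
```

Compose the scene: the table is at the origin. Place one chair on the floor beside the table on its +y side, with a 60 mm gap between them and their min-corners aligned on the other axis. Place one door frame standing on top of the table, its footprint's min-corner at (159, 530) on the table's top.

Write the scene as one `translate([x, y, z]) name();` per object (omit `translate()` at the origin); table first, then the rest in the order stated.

table();
translate([0, 840, 0]) chair();
translate([159, 530, 721]) door_frame();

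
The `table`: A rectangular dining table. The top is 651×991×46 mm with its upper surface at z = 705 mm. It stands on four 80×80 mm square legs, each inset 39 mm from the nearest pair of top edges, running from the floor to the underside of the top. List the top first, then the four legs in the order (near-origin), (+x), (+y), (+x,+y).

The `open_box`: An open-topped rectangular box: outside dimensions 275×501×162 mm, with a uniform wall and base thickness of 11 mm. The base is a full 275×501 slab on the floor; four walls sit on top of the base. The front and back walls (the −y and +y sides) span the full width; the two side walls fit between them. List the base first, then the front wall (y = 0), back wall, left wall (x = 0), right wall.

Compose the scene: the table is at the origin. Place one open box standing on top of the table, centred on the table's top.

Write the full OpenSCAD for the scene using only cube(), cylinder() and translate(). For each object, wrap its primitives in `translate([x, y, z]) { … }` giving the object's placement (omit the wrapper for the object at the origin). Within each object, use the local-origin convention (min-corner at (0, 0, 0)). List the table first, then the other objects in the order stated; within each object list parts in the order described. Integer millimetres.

translate([0, 0, 659]) cube([651, 991, 46]);
translate([39, 39, 0]) cube([80, 80, 659]);
translate([532, 39, 0]) cube([80, 80, 659]);
translate([39, 872, 0]) cube([80, 80, 659]);
translate([532, 872, 0]) cube([80, 80, 659]);
translate([188, 245, 705]) {
  cube([275, 501, 11]);
  translate([0, 0, 11]) cube([275, 11, 151]);
  translate([0, 490, 11]) cube([275, 11, 151]);
  translate([0, 11, 11]) cube([11, 479, 151]);
  translate([264, 11, 11]) cube([11, 479, 151]);
}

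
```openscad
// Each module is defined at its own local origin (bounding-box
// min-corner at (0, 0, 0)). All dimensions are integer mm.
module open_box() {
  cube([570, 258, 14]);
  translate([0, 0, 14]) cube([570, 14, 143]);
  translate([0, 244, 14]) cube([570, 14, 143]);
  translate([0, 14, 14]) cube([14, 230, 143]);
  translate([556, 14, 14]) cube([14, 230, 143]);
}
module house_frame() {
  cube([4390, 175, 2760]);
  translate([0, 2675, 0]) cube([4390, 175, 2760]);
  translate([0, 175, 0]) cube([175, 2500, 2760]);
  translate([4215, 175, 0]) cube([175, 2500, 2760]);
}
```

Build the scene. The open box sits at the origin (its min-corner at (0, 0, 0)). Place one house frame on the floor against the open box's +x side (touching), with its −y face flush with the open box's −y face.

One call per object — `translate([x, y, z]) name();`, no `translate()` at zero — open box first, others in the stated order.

open_box();
translate([570, 0, 0]) house_frame();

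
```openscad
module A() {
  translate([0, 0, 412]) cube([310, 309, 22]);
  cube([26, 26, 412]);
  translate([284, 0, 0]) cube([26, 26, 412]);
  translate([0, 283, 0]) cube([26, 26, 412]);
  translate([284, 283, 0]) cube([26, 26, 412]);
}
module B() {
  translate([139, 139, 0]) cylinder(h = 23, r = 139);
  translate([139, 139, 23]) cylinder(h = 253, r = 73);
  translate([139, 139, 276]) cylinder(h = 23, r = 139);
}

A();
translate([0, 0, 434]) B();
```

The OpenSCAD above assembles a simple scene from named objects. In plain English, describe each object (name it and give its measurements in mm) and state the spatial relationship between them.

A is a four-legged stool. The seat is a 310×309×22 mm slab whose top surface is at z = 434 mm; four square legs, each 26×26 mm in cross-section, run from the floor (z = 0) to the underside of the seat, each flush with a corner of the seat.

B is a spool: two coaxial disc flanges of radius 139 mm and thickness 23 mm, joined by a core cylinder of radius 73 mm and height 253 mm. The lower flange rests on z = 0 and the three cylinders share a vertical axis.

The spool is on top of the stool.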